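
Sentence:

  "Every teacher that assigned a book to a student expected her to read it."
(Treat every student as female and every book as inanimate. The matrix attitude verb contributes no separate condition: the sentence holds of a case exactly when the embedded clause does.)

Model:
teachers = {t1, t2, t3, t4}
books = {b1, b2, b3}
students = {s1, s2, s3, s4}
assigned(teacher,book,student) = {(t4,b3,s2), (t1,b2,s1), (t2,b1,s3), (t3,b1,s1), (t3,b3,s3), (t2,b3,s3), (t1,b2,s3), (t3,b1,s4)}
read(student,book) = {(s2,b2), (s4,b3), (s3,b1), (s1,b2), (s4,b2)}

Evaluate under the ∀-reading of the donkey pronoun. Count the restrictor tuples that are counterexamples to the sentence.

6

"her" takes "a student" as antecedent and "it" takes "a book"; both are donkey pronouns co-varying with the restrictor.
Strong reading: for every (t,b,s) with assigned(t,b,s), read(s,b).
Restrictor triples: (t1,b2,s1)→read(s1,b2) ✓  (t1,b2,s3)→read(s3,b2) ✗  (t2,b1,s3)→read(s3,b1) ✓  (t2,b3,s3)→read(s3,b3) ✗  (t3,b1,s1)→read(s1,b1) ✗  (t3,b1,s4)→read(s4,b1) ✗  (t3,b3,s3)→read(s3,b3) ✗  (t4,b3,s2)→read(s2,b3) ✗
Counterexamples (restrictor triples failing the scope): 6.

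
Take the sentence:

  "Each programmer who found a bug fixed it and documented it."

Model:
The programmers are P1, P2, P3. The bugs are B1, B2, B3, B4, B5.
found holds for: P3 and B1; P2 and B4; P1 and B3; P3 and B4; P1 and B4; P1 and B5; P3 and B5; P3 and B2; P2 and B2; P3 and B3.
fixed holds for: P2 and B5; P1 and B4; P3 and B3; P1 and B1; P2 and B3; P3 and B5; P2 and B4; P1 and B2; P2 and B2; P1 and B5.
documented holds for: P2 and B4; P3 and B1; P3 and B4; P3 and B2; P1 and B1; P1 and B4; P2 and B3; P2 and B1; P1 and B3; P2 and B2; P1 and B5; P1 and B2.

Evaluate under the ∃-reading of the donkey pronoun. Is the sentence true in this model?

"it" takes "a bug" as antecedent — a donkey pronoun bound across the clause boundary.
Weak reading: every programmer p with some found-bug has at least one found-bug b such that fixed(p,b) ∧ documented(p,b).
Per programmer: P1:✓  P2:✓  P3:✗
P3 has no witness among its found-bugs.

False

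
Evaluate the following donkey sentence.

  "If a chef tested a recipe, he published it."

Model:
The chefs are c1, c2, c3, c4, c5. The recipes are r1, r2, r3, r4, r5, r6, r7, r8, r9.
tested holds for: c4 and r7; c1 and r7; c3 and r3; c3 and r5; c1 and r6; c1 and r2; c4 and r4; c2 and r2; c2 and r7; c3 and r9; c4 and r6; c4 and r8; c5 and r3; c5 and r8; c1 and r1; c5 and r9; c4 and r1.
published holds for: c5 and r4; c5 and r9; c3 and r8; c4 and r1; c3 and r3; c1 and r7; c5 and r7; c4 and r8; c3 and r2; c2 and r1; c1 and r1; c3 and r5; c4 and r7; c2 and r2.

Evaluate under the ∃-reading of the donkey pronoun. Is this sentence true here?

True

"it" takes "a recipe" as antecedent — a donkey pronoun bound across the clause boundary.
Weak reading: every chef c with some tested-recipe has at least one tested-recipe r such that published(c,r).
Per chef: c1:✓  c2:✓  c3:✓  c4:✓  c5:✓
Every chef in the restrictor has a witness.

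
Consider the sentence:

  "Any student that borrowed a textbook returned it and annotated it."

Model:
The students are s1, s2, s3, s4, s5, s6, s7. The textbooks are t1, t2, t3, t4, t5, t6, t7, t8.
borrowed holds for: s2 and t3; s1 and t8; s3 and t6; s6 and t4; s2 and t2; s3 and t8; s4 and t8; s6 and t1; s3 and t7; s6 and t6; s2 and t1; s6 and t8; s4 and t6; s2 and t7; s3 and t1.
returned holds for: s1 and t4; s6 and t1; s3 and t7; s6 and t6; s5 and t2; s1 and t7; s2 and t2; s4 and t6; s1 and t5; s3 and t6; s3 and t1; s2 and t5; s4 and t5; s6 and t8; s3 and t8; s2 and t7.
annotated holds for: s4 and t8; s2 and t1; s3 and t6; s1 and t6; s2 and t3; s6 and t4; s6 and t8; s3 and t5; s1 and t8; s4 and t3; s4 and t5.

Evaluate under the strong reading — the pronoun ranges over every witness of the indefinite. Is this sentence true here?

"it" takes "a textbook" as antecedent — a donkey pronoun bound across the clause boundary.
Strong reading: for every (s,t) with borrowed(s,t), returned(s,t) ∧ annotated(s,t).
Restrictor pairs: (s1,t8) ✗  (s2,t1) ✗  (s2,t2) ✗  (s2,t3) ✗  (s2,t7) ✗  (s3,t1) ✗  (s3,t6) ✓  (s3,t7) ✗  (s3,t8) ✗  (s4,t6) ✗  (s4,t8) ✗  (s6,t1) ✗  (s6,t4) ✗  (s6,t6) ✗  (s6,t8) ✓
Counterexample: (s1,t8) is in borrowed but fails the scope.

False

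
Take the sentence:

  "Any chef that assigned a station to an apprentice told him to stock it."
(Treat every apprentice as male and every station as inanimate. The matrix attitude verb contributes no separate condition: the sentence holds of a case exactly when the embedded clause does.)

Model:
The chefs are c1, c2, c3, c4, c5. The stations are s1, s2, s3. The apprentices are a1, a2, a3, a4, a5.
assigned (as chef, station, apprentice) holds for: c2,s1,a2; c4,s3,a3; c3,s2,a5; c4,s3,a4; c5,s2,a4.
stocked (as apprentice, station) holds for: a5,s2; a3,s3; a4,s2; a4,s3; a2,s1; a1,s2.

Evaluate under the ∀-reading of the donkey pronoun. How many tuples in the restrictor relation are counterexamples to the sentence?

"him" takes "an apprentice" as antecedent and "it" takes "a station"; both are donkey pronouns co-varying with the restrictor.
Strong reading: for every (c,s,a) with assigned(c,s,a), stocked(a,s).
Restrictor triples: (c2,s1,a2)→stocked(a2,s1) ✓  (c3,s2,a5)→stocked(a5,s2) ✓  (c4,s3,a3)→stocked(a3,s3) ✓  (c4,s3,a4)→stocked(a4,s3) ✓  (c5,s2,a4)→stocked(a4,s2) ✓
Counterexamples (restrictor triples failing the scope): 0.

0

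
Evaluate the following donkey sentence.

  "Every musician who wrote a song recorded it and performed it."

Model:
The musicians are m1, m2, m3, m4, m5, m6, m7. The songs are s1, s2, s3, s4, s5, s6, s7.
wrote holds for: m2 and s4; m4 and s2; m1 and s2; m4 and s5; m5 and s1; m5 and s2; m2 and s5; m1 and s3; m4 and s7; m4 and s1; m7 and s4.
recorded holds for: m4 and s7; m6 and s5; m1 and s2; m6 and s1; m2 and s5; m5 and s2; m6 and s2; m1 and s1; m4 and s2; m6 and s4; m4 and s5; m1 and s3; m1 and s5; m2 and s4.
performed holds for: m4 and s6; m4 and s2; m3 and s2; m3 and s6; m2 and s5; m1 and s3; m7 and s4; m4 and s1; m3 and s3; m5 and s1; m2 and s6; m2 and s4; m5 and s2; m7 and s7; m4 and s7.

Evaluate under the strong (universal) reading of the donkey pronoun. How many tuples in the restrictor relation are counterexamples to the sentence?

"it" takes "a song" as antecedent — a donkey pronoun bound across the clause boundary.
Strong reading: for every (m,s) with wrote(m,s), recorded(m,s) ∧ performed(m,s).
Restrictor pairs: (m1,s2) ✗  (m1,s3) ✓  (m2,s4) ✓  (m2,s5) ✓  (m4,s1) ✗  (m4,s2) ✓  (m4,s5) ✗  (m4,s7) ✓  (m5,s1) ✗  (m5,s2) ✓  (m7,s4) ✗
Counterexamples (restrictor pairs failing the scope): 5.

5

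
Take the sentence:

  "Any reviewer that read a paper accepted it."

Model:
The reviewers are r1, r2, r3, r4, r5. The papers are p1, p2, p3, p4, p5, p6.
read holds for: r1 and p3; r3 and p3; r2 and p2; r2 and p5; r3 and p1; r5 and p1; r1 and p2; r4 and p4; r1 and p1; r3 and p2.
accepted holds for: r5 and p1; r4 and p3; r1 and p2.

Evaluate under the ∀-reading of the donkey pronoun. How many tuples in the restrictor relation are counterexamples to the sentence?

8

"it" takes "a paper" as antecedent — a donkey pronoun bound across the clause boundary.
Strong reading: for every (r,p) with read(r,p), accepted(r,p).
Restrictor pairs: (r1,p1) ✗  (r1,p2) ✓  (r1,p3) ✗  (r2,p2) ✗  (r2,p5) ✗  (r3,p1) ✗  (r3,p2) ✗  (r3,p3) ✗  (r4,p4) ✗  (r5,p1) ✓
Counterexamples (restrictor pairs failing the scope): 8.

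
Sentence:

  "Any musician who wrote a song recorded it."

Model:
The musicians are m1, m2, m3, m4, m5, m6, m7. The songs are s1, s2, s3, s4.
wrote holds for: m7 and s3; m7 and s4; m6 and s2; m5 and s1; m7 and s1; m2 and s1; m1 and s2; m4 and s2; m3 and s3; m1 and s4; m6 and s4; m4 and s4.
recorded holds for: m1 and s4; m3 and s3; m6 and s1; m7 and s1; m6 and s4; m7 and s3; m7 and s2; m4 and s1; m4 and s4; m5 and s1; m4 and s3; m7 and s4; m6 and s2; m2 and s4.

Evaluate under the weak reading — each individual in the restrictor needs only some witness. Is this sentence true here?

"it" takes "a song" as antecedent — a donkey pronoun bound across the clause boundary.
Weak reading: every musician m with some wrote-song has at least one wrote-song s such that recorded(m,s).
Per musician: m1:✓  m2:✗  m3:✓  m4:✓  m5:✓  m6:✓  m7:✓
m2 has no witness among its wrote-songs.

False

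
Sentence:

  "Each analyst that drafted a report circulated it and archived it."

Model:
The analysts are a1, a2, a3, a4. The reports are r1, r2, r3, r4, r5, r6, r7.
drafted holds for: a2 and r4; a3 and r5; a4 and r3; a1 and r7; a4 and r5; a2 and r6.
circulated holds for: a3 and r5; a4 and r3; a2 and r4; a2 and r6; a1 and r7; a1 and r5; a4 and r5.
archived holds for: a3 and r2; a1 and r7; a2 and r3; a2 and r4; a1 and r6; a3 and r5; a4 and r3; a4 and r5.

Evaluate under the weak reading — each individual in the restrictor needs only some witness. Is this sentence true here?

True

"it" takes "a report" as antecedent — a donkey pronoun bound across the clause boundary.
Weak reading: every analyst a with some drafted-report has at least one drafted-report r such that circulated(a,r) ∧ archived(a,r).
Per analyst: a1:✓  a2:✓  a3:✓  a4:✓
Every analyst in the restrictor has a witness.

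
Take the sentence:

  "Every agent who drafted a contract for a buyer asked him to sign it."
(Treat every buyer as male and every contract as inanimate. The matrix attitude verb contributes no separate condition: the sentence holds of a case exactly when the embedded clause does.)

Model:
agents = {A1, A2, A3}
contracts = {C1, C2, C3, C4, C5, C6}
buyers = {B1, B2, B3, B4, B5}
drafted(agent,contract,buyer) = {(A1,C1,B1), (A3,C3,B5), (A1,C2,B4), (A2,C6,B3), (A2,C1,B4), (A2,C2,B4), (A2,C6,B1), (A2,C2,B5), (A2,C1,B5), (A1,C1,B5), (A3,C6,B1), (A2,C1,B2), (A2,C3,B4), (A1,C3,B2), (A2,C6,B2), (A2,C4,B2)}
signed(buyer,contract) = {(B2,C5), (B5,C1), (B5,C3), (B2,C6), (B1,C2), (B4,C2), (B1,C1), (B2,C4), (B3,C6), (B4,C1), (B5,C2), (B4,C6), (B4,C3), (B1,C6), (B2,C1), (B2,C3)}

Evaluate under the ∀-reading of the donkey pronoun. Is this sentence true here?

True

"him" takes "a buyer" as antecedent and "it" takes "a contract"; both are donkey pronouns co-varying with the restrictor.
Strong reading: for every (a,c,b) with drafted(a,c,b), signed(b,c).
Restrictor triples: (A1,C1,B1)→signed(B1,C1) ✓  (A1,C1,B5)→signed(B5,C1) ✓  (A1,C2,B4)→signed(B4,C2) ✓  (A1,C3,B2)→signed(B2,C3) ✓  (A2,C1,B2)→signed(B2,C1) ✓  (A2,C1,B4)→signed(B4,C1) ✓  (A2,C1,B5)→signed(B5,C1) ✓  (A2,C2,B4)→signed(B4,C2) ✓  (A2,C2,B5)→signed(B5,C2) ✓  (A2,C3,B4)→signed(B4,C3) ✓  (A2,C4,B2)→signed(B2,C4) ✓  (A2,C6,B1)→signed(B1,C6) ✓  (A2,C6,B2)→signed(B2,C6) ✓  (A2,C6,B3)→signed(B3,C6) ✓  (A3,C3,B5)→signed(B5,C3) ✓  (A3,C6,B1)→signed(B1,C6) ✓
Every restrictor triple satisfies the scope.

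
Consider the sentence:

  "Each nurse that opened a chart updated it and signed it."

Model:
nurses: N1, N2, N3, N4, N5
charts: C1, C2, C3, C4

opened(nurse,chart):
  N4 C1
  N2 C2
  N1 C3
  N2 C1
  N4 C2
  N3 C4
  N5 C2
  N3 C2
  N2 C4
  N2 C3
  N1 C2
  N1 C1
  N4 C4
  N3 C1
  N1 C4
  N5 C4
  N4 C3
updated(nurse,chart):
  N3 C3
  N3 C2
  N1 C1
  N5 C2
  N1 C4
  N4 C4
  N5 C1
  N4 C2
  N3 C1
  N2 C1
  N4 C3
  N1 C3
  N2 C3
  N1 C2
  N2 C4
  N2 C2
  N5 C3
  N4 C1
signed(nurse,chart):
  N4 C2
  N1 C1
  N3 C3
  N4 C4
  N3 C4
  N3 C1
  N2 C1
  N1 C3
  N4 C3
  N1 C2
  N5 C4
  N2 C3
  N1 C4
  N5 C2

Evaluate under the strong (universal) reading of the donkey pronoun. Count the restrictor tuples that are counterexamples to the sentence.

"it" takes "a chart" as antecedent — a donkey pronoun bound across the clause boundary.
Strong reading: for every (n,c) with opened(n,c), updated(n,c) ∧ signed(n,c).
Restrictor pairs: (N1,C1) ✓  (N1,C2) ✓  (N1,C3) ✓  (N1,C4) ✓  (N2,C1) ✓  (N2,C2) ✗  (N2,C3) ✓  (N2,C4) ✗  (N3,C1) ✓  (N3,C2) ✗  (N3,C4) ✗  (N4,C1) ✗  (N4,C2) ✓  (N4,C3) ✓  (N4,C4) ✓  (N5,C2) ✓  (N5,C4) ✗
Counterexamples (restrictor pairs failing the scope): 6.

6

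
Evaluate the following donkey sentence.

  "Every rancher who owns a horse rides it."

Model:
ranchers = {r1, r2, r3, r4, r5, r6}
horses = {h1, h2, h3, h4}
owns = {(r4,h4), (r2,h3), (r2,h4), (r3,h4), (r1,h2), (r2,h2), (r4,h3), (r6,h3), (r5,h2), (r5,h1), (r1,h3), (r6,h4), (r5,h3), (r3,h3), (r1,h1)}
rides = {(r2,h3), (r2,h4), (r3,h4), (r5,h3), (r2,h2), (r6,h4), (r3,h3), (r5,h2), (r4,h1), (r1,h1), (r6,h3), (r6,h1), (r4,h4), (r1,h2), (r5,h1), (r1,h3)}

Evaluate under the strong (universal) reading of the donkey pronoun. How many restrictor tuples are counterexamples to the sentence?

1

"it" takes "a horse" as antecedent — a donkey pronoun bound across the clause boundary.
Strong reading: for every (r,h) with owns(r,h), rides(r,h).
Restrictor pairs: (r1,h1) ✓  (r1,h2) ✓  (r1,h3) ✓  (r2,h2) ✓  (r2,h3) ✓  (r2,h4) ✓  (r3,h3) ✓  (r3,h4) ✓  (r4,h3) ✗  (r4,h4) ✓  (r5,h1) ✓  (r5,h2) ✓  (r5,h3) ✓  (r6,h3) ✓  (r6,h4) ✓
Counterexamples (restrictor pairs failing the scope): 1.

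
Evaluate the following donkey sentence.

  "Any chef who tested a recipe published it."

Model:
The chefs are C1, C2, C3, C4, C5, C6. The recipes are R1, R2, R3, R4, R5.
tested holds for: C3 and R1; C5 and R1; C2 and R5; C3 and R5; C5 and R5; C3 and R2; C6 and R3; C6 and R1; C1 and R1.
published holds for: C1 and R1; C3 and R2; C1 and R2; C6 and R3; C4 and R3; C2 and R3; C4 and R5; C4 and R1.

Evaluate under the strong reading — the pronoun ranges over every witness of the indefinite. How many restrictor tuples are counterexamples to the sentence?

"it" takes "a recipe" as antecedent — a donkey pronoun bound across the clause boundary.
Strong reading: for every (c,r) with tested(c,r), published(c,r).
Restrictor pairs: (C1,R1) ✓  (C2,R5) ✗  (C3,R1) ✗  (C3,R2) ✓  (C3,R5) ✗  (C5,R1) ✗  (C5,R5) ✗  (C6,R1) ✗  (C6,R3) ✓
Counterexamples (restrictor pairs failing the scope): 6.

6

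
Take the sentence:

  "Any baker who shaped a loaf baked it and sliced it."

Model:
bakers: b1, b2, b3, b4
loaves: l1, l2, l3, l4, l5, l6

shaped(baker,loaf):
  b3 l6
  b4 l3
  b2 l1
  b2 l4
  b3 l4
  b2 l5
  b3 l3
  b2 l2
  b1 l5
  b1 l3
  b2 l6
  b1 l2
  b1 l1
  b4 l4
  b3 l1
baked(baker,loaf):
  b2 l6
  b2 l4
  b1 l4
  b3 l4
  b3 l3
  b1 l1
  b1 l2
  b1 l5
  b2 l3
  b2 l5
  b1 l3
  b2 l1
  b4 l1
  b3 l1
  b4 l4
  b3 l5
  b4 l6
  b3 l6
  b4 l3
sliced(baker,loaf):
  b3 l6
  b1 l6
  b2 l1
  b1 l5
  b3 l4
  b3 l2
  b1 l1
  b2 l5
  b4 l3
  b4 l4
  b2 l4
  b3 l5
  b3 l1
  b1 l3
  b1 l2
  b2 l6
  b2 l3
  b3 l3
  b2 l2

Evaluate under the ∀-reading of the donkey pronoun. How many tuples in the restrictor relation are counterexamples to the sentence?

1

"it" takes "a loaf" as antecedent — a donkey pronoun bound across the clause boundary.
Strong reading: for every (b,l) with shaped(b,l), baked(b,l) ∧ sliced(b,l).
Restrictor pairs: (b1,l1) ✓  (b1,l2) ✓  (b1,l3) ✓  (b1,l5) ✓  (b2,l1) ✓  (b2,l2) ✗  (b2,l4) ✓  (b2,l5) ✓  (b2,l6) ✓  (b3,l1) ✓  (b3,l3) ✓  (b3,l4) ✓  (b3,l6) ✓  (b4,l3) ✓  (b4,l4) ✓
Counterexamples (restrictor pairs failing the scope): 1.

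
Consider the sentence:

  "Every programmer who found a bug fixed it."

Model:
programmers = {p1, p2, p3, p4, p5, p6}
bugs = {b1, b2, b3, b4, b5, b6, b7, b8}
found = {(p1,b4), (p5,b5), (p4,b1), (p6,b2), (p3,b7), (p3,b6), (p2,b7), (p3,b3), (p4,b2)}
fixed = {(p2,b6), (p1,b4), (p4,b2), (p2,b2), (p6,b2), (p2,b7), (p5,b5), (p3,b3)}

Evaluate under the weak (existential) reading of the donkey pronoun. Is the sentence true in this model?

True

"it" takes "a bug" as antecedent — a donkey pronoun bound across the clause boundary.
Weak reading: every programmer p with some found-bug has at least one found-bug b such that fixed(p,b).
Per programmer: p1:✓  p2:✓  p3:✓  p4:✓  p5:✓  p6:✓
Every programmer in the restrictor has a witness.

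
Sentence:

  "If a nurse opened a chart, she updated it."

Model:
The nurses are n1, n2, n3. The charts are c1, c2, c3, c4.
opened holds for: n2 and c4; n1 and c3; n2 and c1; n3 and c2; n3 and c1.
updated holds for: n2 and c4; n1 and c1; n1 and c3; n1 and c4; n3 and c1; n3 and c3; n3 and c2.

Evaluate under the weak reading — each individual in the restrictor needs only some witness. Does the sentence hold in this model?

"it" takes "a chart" as antecedent — a donkey pronoun bound across the clause boundary.
Weak reading: every nurse n with some opened-chart has at least one opened-chart c such that updated(n,c).
Per nurse: n1:✓  n2:✓  n3:✓
Every nurse in the restrictor has a witness.

True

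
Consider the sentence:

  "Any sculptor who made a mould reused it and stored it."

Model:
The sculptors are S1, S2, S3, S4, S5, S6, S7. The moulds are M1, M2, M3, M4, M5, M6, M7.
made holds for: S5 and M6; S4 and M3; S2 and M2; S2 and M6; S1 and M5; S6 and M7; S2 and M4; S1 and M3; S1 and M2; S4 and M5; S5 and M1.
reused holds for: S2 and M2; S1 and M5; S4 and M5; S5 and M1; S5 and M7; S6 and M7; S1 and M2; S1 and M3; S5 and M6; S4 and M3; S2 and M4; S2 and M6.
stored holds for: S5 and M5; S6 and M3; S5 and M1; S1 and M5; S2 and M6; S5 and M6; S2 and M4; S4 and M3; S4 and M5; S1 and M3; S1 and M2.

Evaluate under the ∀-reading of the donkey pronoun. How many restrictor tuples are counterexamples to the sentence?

"it" takes "a mould" as antecedent — a donkey pronoun bound across the clause boundary.
Strong reading: for every (s,m) with made(s,m), reused(s,m) ∧ stored(s,m).
Restrictor pairs: (S1,M2) ✓  (S1,M3) ✓  (S1,M5) ✓  (S2,M2) ✗  (S2,M4) ✓  (S2,M6) ✓  (S4,M3) ✓  (S4,M5) ✓  (S5,M1) ✓  (S5,M6) ✓  (S6,M7) ✗
Counterexamples (restrictor pairs failing the scope): 2.

2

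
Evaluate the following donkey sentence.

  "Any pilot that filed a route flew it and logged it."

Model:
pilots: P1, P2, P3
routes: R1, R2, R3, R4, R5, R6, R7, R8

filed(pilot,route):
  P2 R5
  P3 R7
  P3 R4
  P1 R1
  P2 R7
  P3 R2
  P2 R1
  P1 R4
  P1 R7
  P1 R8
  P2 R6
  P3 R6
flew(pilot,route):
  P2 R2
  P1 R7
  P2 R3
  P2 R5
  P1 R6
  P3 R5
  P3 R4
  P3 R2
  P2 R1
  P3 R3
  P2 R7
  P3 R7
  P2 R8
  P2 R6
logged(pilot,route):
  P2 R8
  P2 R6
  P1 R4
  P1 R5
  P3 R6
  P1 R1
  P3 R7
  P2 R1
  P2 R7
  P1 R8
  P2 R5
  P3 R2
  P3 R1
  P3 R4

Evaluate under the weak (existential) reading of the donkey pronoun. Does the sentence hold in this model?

False

"it" takes "a route" as antecedent — a donkey pronoun bound across the clause boundary.
Weak reading: every pilot p with some filed-route has at least one filed-route r such that flew(p,r) ∧ logged(p,r).
Per pilot: P1:✗  P2:✓  P3:✓
P1 has no witness among its filed-routes.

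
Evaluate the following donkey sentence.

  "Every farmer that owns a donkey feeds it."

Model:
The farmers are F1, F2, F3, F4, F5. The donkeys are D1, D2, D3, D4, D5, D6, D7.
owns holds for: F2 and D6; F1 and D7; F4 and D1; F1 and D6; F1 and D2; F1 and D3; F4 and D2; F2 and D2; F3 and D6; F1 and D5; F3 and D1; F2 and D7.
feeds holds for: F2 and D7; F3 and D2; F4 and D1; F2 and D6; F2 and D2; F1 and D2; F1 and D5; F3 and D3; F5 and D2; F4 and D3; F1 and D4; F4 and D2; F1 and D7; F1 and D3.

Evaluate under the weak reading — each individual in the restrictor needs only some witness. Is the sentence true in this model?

"it" takes "a donkey" as antecedent — a donkey pronoun bound across the clause boundary.
Weak reading: every farmer f with some owns-donkey has at least one owns-donkey d such that feeds(f,d).
Per farmer: F1:✓  F2:✓  F3:✗  F4:✓
F3 has no witness among its owns-donkeys.

False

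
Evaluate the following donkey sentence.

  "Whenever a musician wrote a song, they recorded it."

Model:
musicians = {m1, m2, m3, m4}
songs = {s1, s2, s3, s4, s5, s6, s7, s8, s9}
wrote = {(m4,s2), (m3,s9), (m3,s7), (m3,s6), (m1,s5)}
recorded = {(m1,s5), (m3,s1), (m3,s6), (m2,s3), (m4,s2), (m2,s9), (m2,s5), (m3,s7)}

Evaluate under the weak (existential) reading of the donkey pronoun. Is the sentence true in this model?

True

"it" takes "a song" as antecedent — a donkey pronoun bound across the clause boundary.
Weak reading: every musician m with some wrote-song has at least one wrote-song s such that recorded(m,s).
Per musician: m1:✓  m3:✓  m4:✓
Every musician in the restrictor has a witness.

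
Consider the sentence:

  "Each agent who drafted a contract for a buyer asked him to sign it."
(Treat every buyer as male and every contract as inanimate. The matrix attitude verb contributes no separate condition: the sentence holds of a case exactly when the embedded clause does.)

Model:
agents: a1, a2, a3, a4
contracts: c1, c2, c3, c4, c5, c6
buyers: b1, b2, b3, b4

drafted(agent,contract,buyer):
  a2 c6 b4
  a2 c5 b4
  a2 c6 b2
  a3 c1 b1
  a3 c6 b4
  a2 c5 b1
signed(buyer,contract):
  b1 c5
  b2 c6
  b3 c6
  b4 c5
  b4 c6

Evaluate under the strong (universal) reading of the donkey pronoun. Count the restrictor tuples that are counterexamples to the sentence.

"him" takes "a buyer" as antecedent and "it" takes "a contract"; both are donkey pronouns co-varying with the restrictor.
Strong reading: for every (a,c,b) with drafted(a,c,b), signed(b,c).
Restrictor triples: (a2,c5,b1)→signed(b1,c5) ✓  (a2,c5,b4)→signed(b4,c5) ✓  (a2,c6,b2)→signed(b2,c6) ✓  (a2,c6,b4)→signed(b4,c6) ✓  (a3,c1,b1)→signed(b1,c1) ✗  (a3,c6,b4)→signed(b4,c6) ✓
Counterexamples (restrictor triples failing the scope): 1.

1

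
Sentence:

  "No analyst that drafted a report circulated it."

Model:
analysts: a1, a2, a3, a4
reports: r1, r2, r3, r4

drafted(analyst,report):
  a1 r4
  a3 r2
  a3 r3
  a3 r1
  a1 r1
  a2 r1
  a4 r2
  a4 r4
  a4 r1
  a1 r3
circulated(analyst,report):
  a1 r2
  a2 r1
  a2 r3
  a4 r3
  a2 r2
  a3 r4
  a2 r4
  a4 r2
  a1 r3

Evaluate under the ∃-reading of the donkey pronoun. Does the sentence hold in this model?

False

"it" takes "a report" as antecedent — a donkey pronoun bound across the clause boundary.
Truth condition: for no (a,r) with drafted(a,r) does circulated(a,r) hold.
Restrictor pairs — does the scope hold? (a1,r1):fails  (a1,r3):holds  (a1,r4):fails  (a2,r1):holds  (a3,r1):fails  (a3,r2):fails  (a3,r3):fails  (a4,r1):fails  (a4,r2):holds  (a4,r4):fails
Scope holds for 3 pair(s), so the sentence is false.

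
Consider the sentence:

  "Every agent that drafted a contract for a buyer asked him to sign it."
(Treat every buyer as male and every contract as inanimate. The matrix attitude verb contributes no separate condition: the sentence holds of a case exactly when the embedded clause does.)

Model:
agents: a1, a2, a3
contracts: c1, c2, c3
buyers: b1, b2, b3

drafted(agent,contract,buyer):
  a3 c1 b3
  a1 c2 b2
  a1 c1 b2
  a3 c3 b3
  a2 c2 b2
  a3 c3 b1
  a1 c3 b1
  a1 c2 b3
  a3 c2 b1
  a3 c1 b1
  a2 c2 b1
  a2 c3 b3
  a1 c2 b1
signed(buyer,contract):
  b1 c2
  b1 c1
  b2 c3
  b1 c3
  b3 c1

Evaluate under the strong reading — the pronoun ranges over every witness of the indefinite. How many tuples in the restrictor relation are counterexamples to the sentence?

6

"him" takes "a buyer" as antecedent and "it" takes "a contract"; both are donkey pronouns co-varying with the restrictor.
Strong reading: for every (a,c,b) with drafted(a,c,b), signed(b,c).
Restrictor triples: (a1,c1,b2)→signed(b2,c1) ✗  (a1,c2,b1)→signed(b1,c2) ✓  (a1,c2,b2)→signed(b2,c2) ✗  (a1,c2,b3)→signed(b3,c2) ✗  (a1,c3,b1)→signed(b1,c3) ✓  (a2,c2,b1)→signed(b1,c2) ✓  (a2,c2,b2)→signed(b2,c2) ✗  (a2,c3,b3)→signed(b3,c3) ✗  (a3,c1,b1)→signed(b1,c1) ✓  (a3,c1,b3)→signed(b3,c1) ✓  (a3,c2,b1)→signed(b1,c2) ✓  (a3,c3,b1)→signed(b1,c3) ✓  (a3,c3,b3)→signed(b3,c3) ✗
Counterexamples (restrictor triples failing the scope): 6.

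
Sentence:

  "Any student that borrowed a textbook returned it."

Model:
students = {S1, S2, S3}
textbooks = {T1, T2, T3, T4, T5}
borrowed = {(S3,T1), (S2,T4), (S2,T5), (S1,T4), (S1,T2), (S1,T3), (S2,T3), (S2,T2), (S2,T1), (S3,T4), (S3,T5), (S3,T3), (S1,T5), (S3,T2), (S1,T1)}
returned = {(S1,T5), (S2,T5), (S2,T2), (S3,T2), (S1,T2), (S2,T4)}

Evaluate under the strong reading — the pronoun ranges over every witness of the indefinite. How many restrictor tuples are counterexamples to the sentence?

"it" takes "a textbook" as antecedent — a donkey pronoun bound across the clause boundary.
Strong reading: for every (s,t) with borrowed(s,t), returned(s,t).
Restrictor pairs: (S1,T1) ✗  (S1,T2) ✓  (S1,T3) ✗  (S1,T4) ✗  (S1,T5) ✓  (S2,T1) ✗  (S2,T2) ✓  (S2,T3) ✗  (S2,T4) ✓  (S2,T5) ✓  (S3,T1) ✗  (S3,T2) ✓  (S3,T3) ✗  (S3,T4) ✗  (S3,T5) ✗
Counterexamples (restrictor pairs failing the scope): 9.

9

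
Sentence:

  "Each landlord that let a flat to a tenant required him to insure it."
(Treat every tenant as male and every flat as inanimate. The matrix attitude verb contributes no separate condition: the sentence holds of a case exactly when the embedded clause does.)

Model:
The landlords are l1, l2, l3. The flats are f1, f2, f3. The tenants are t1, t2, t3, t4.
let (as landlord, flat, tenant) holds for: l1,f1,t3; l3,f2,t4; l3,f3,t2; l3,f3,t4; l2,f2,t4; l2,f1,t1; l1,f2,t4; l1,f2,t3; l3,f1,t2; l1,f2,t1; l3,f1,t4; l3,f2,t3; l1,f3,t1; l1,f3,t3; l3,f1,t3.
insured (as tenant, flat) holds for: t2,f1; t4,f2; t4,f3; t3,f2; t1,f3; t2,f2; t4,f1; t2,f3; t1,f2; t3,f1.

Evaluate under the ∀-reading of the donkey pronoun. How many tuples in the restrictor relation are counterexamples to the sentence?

"him" takes "a tenant" as antecedent and "it" takes "a flat"; both are donkey pronouns co-varying with the restrictor.
Strong reading: for every (l,f,t) with let(l,f,t), insured(t,f).
Restrictor triples: (l1,f1,t3)→insured(t3,f1) ✓  (l1,f2,t1)→insured(t1,f2) ✓  (l1,f2,t3)→insured(t3,f2) ✓  (l1,f2,t4)→insured(t4,f2) ✓  (l1,f3,t1)→insured(t1,f3) ✓  (l1,f3,t3)→insured(t3,f3) ✗  (l2,f1,t1)→insured(t1,f1) ✗  (l2,f2,t4)→insured(t4,f2) ✓  (l3,f1,t2)→insured(t2,f1) ✓  (l3,f1,t3)→insured(t3,f1) ✓  (l3,f1,t4)→insured(t4,f1) ✓  (l3,f2,t3)→insured(t3,f2) ✓  (l3,f2,t4)→insured(t4,f2) ✓  (l3,f3,t2)→insured(t2,f3) ✓  (l3,f3,t4)→insured(t4,f3) ✓
Counterexamples (restrictor triples failing the scope): 2.

2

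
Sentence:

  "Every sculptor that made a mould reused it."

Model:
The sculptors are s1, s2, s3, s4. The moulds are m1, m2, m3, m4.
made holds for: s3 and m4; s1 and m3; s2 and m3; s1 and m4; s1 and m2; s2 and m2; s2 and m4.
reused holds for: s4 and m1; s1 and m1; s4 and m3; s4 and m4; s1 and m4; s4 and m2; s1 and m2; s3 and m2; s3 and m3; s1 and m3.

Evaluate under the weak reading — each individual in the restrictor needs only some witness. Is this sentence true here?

"it" takes "a mould" as antecedent — a donkey pronoun bound across the clause boundary.
Weak reading: every sculptor s with some made-mould has at least one made-mould m such that reused(s,m).
Per sculptor: s1:✓  s2:✗  s3:✗
s2 has no witness among its made-moulds.

False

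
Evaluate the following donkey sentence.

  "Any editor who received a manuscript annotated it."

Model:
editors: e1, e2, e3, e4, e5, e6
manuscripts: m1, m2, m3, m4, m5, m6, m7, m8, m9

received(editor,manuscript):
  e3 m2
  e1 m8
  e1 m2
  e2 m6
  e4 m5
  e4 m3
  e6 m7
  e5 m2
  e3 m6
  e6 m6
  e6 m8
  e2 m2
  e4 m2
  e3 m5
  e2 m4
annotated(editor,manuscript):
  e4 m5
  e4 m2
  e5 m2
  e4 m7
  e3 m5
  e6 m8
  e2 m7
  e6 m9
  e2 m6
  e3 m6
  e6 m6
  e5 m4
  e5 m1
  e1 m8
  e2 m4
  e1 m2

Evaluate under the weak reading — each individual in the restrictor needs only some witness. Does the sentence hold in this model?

True

"it" takes "a manuscript" as antecedent — a donkey pronoun bound across the clause boundary.
Weak reading: every editor e with some received-manuscript has at least one received-manuscript m such that annotated(e,m).
Per editor: e1:✓  e2:✓  e3:✓  e4:✓  e5:✓  e6:✓
Every editor in the restrictor has a witness.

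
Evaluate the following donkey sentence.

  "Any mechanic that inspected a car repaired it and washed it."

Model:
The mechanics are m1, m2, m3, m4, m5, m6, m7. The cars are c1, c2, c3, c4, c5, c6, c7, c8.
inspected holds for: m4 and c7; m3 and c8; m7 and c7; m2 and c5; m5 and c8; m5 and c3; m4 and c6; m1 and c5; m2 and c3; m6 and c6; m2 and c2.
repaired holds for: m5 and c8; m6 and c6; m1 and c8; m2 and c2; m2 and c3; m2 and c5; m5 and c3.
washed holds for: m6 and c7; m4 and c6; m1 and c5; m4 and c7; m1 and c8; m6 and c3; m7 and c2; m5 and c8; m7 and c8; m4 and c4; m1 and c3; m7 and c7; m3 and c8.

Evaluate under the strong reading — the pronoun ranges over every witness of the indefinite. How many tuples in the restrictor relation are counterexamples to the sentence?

"it" takes "a car" as antecedent — a donkey pronoun bound across the clause boundary.
Strong reading: for every (m,c) with inspected(m,c), repaired(m,c) ∧ washed(m,c).
Restrictor pairs: (m1,c5) ✗  (m2,c2) ✗  (m2,c3) ✗  (m2,c5) ✗  (m3,c8) ✗  (m4,c6) ✗  (m4,c7) ✗  (m5,c3) ✗  (m5,c8) ✓  (m6,c6) ✗  (m7,c7) ✗
Counterexamples (restrictor pairs failing the scope): 10.

10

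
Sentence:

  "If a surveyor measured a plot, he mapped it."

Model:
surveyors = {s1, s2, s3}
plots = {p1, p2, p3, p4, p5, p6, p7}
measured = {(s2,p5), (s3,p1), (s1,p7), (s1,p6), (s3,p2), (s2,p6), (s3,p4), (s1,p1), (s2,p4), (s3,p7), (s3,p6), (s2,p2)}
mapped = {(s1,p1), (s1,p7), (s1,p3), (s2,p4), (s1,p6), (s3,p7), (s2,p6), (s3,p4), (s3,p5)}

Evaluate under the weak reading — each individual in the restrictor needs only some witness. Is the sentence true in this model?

True

"it" takes "a plot" as antecedent — a donkey pronoun bound across the clause boundary.
Weak reading: every surveyor s with some measured-plot has at least one measured-plot p such that mapped(s,p).
Per surveyor: s1:✓  s2:✓  s3:✓
Every surveyor in the restrictor has a witness.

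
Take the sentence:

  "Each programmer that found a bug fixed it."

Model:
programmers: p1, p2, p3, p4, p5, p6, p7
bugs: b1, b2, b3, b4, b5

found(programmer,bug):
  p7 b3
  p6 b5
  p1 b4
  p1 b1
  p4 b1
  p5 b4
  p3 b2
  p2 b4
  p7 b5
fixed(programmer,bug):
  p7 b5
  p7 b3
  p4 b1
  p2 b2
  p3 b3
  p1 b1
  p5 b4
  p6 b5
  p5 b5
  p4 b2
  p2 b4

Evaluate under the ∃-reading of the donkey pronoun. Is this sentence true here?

False

"it" takes "a bug" as antecedent — a donkey pronoun bound across the clause boundary.
Weak reading: every programmer p with some found-bug has at least one found-bug b such that fixed(p,b).
Per programmer: p1:✓  p2:✓  p3:✗  p4:✓  p5:✓  p6:✓  p7:✓
p3 has no witness among its found-bugs.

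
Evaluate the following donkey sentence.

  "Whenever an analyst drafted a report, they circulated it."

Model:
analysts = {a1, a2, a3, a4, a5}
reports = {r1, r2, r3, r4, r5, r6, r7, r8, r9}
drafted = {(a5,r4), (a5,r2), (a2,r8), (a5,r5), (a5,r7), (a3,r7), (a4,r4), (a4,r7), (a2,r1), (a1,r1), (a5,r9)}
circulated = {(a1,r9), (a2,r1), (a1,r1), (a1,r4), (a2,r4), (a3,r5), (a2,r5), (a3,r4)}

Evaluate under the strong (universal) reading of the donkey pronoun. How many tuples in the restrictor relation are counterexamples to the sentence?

"it" takes "a report" as antecedent — a donkey pronoun bound across the clause boundary.
Strong reading: for every (a,r) with drafted(a,r), circulated(a,r).
Restrictor pairs: (a1,r1) ✓  (a2,r1) ✓  (a2,r8) ✗  (a3,r7) ✗  (a4,r4) ✗  (a4,r7) ✗  (a5,r2) ✗  (a5,r4) ✗  (a5,r5) ✗  (a5,r7) ✗  (a5,r9) ✗
Counterexamples (restrictor pairs failing the scope): 9.

9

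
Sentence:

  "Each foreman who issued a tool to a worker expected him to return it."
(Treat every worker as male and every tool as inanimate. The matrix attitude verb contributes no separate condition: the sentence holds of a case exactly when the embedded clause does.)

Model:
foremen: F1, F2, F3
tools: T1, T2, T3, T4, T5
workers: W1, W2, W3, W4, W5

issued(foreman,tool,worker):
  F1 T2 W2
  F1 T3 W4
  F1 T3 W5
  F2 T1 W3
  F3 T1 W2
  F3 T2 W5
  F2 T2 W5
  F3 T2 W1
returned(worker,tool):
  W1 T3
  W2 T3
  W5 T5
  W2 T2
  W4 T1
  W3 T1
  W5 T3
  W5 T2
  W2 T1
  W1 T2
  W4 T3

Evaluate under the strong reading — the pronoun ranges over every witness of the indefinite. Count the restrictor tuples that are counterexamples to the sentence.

"him" takes "a worker" as antecedent and "it" takes "a tool"; both are donkey pronouns co-varying with the restrictor.
Strong reading: for every (f,t,w) with issued(f,t,w), returned(w,t).
Restrictor triples: (F1,T2,W2)→returned(W2,T2) ✓  (F1,T3,W4)→returned(W4,T3) ✓  (F1,T3,W5)→returned(W5,T3) ✓  (F2,T1,W3)→returned(W3,T1) ✓  (F2,T2,W5)→returned(W5,T2) ✓  (F3,T1,W2)→returned(W2,T1) ✓  (F3,T2,W1)→returned(W1,T2) ✓  (F3,T2,W5)→returned(W5,T2) ✓
Counterexamples (restrictor triples failing the scope): 0.

0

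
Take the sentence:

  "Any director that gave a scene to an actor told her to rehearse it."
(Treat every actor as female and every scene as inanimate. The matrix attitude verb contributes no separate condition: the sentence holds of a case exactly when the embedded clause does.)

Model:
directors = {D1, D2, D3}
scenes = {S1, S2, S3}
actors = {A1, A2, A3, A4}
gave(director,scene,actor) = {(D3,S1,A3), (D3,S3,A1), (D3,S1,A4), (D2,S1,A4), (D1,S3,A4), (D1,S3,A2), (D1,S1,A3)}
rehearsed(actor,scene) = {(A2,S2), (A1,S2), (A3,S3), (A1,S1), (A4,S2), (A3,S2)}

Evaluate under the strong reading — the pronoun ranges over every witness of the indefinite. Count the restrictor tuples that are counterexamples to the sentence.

7

"her" takes "an actor" as antecedent and "it" takes "a scene"; both are donkey pronouns co-varying with the restrictor.
Strong reading: for every (d,s,a) with gave(d,s,a), rehearsed(a,s).
Restrictor triples: (D1,S1,A3)→rehearsed(A3,S1) ✗  (D1,S3,A2)→rehearsed(A2,S3) ✗  (D1,S3,A4)→rehearsed(A4,S3) ✗  (D2,S1,A4)→rehearsed(A4,S1) ✗  (D3,S1,A3)→rehearsed(A3,S1) ✗  (D3,S1,A4)→rehearsed(A4,S1) ✗  (D3,S3,A1)→rehearsed(A1,S3) ✗
Counterexamples (restrictor triples failing the scope): 7.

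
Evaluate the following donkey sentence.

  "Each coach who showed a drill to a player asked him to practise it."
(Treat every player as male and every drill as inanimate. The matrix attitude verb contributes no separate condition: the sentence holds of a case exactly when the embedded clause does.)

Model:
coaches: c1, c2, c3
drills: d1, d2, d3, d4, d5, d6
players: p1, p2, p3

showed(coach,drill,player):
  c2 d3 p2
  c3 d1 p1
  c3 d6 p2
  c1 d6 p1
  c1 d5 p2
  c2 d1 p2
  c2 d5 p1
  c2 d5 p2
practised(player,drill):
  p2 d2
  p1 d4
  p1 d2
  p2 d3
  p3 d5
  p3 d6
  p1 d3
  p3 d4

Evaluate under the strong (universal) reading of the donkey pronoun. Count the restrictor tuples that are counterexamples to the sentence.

"him" takes "a player" as antecedent and "it" takes "a drill"; both are donkey pronouns co-varying with the restrictor.
Strong reading: for every (c,d,p) with showed(c,d,p), practised(p,d).
Restrictor triples: (c1,d5,p2)→practised(p2,d5) ✗  (c1,d6,p1)→practised(p1,d6) ✗  (c2,d1,p2)→practised(p2,d1) ✗  (c2,d3,p2)→practised(p2,d3) ✓  (c2,d5,p1)→practised(p1,d5) ✗  (c2,d5,p2)→practised(p2,d5) ✗  (c3,d1,p1)→practised(p1,d1) ✗  (c3,d6,p2)→practised(p2,d6) ✗
Counterexamples (restrictor triples failing the scope): 7.

7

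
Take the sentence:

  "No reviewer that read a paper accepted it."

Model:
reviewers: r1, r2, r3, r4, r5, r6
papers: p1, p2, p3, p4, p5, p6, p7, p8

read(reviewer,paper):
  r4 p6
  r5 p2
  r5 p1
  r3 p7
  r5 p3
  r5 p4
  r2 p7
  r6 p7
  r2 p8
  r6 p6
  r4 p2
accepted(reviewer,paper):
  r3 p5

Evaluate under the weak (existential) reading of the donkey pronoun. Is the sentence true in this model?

"it" takes "a paper" as antecedent — a donkey pronoun bound across the clause boundary.
Truth condition: for no (r,p) with read(r,p) does accepted(r,p) hold.
Restrictor pairs — does the scope hold? (r2,p7):fails  (r2,p8):fails  (r3,p7):fails  (r4,p2):fails  (r4,p6):fails  (r5,p1):fails  (r5,p2):fails  (r5,p3):fails  (r5,p4):fails  (r6,p6):fails  (r6,p7):fails
Scope holds for no restrictor pair, so the sentence is true.

True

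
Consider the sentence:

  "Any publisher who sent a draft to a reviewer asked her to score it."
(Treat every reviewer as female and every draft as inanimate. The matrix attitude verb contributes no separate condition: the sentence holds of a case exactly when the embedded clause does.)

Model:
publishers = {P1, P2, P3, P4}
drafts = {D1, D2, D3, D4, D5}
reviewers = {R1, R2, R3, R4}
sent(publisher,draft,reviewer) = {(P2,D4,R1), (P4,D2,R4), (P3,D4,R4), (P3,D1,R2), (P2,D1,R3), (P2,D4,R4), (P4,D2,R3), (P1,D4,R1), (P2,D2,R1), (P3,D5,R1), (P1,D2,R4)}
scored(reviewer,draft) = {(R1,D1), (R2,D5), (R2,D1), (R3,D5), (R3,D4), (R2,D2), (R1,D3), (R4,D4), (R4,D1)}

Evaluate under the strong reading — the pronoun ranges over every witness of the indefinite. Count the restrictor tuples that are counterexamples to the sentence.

8

"her" takes "a reviewer" as antecedent and "it" takes "a draft"; both are donkey pronouns co-varying with the restrictor.
Strong reading: for every (p,d,r) with sent(p,d,r), scored(r,d).
Restrictor triples: (P1,D2,R4)→scored(R4,D2) ✗  (P1,D4,R1)→scored(R1,D4) ✗  (P2,D1,R3)→scored(R3,D1) ✗  (P2,D2,R1)→scored(R1,D2) ✗  (P2,D4,R1)→scored(R1,D4) ✗  (P2,D4,R4)→scored(R4,D4) ✓  (P3,D1,R2)→scored(R2,D1) ✓  (P3,D4,R4)→scored(R4,D4) ✓  (P3,D5,R1)→scored(R1,D5) ✗  (P4,D2,R3)→scored(R3,D2) ✗  (P4,D2,R4)→scored(R4,D2) ✗
Counterexamples (restrictor triples failing the scope): 8.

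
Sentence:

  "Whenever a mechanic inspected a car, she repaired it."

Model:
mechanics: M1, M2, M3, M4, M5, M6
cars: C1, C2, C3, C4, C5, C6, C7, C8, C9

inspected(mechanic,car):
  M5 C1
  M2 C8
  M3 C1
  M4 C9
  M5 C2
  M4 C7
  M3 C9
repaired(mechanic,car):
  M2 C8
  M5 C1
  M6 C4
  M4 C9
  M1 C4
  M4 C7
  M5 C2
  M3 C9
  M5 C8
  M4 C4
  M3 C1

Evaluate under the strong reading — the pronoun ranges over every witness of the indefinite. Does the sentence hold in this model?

True

"it" takes "a car" as antecedent — a donkey pronoun bound across the clause boundary.
Strong reading: for every (m,c) with inspected(m,c), repaired(m,c).
Restrictor pairs: (M2,C8) ✓  (M3,C1) ✓  (M3,C9) ✓  (M4,C7) ✓  (M4,C9) ✓  (M5,C1) ✓  (M5,C2) ✓
Every restrictor pair satisfies the scope.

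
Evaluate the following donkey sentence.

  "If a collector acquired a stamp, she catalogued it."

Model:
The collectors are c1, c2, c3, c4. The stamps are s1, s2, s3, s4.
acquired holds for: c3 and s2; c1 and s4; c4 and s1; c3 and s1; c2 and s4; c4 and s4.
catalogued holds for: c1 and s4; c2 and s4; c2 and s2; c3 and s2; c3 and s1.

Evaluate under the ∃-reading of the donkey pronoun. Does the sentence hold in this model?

False

"it" takes "a stamp" as antecedent — a donkey pronoun bound across the clause boundary.
Weak reading: every collector c with some acquired-stamp has at least one acquired-stamp s such that catalogued(c,s).
Per collector: c1:✓  c2:✓  c3:✓  c4:✗
c4 has no witness among its acquired-stamps.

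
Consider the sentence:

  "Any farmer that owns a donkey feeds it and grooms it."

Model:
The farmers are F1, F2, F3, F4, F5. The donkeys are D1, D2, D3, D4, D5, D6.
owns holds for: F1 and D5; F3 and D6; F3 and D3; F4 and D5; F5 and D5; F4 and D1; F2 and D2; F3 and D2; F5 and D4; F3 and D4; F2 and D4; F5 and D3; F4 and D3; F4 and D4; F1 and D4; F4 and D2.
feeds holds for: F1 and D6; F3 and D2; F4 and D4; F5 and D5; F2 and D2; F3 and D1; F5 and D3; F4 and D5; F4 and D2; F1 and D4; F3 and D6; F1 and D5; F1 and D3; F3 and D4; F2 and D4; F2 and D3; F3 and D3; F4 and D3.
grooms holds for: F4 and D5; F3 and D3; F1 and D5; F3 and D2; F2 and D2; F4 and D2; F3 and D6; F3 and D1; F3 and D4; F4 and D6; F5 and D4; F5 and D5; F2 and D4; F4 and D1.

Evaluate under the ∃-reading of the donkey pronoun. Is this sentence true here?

True

"it" takes "a donkey" as antecedent — a donkey pronoun bound across the clause boundary.
Weak reading: every farmer f with some owns-donkey has at least one owns-donkey d such that feeds(f,d) ∧ grooms(f,d).
Per farmer: F1:✓  F2:✓  F3:✓  F4:✓  F5:✓
Every farmer in the restrictor has a witness.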